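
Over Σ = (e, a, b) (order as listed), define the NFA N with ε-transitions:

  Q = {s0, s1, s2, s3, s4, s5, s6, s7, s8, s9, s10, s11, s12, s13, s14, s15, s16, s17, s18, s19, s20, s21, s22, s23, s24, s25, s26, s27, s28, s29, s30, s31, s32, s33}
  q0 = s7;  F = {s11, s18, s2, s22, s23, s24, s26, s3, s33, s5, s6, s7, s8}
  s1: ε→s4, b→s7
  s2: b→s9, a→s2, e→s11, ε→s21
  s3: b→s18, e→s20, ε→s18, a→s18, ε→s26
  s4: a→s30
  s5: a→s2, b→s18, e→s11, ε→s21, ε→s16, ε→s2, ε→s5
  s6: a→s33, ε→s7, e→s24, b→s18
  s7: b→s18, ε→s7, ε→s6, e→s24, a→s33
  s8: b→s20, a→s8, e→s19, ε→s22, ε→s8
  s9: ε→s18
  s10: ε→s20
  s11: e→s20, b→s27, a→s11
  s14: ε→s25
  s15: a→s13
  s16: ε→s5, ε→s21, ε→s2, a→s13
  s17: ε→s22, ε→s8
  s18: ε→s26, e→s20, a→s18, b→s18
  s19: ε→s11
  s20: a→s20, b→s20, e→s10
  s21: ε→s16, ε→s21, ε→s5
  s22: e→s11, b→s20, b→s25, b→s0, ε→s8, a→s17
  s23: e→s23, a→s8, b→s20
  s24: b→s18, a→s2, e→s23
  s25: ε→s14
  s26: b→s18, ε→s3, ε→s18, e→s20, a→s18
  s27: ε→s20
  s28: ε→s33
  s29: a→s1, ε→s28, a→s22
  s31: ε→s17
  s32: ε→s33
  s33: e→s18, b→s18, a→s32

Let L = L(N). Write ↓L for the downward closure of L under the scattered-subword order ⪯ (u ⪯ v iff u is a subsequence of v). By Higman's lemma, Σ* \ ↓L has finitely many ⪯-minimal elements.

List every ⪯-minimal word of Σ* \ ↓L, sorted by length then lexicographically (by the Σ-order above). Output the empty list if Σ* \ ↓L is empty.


Antichain: [be, eeb, aee].

|Q|=34, |F|=13, |δ|=85 (35 ε).
min D↑ (9 st, q0=0, F={6}): 0:e→1,a→2,b→3 1:e→4,a→5,b→3 2:e→3,a→2,b→3 3:e→6,a→3,b→3 4:e→4,a→7,b→6 5:e→8,a→5,b→3 6:e→6,a→6,b→6 7:e→8,a→7,b→6 8:e→6,a→8,b→6 (ε-aug+det+¬).
'be': N↓-sim [26, 10, 2] end={s10,s20} — reject; 2/2 single-dels accept.
'eeb': |S_i|=[26, 22, 12, 6] end={s0,s10,s14,s20,s25,s27} rej; 3/3 deletions ∈↓L.
'aee': run [26, 22, 8, 2] end={s10,s20} — reject; 3/3 deletions ∈↓L.
3 words, ⪯-incomp.


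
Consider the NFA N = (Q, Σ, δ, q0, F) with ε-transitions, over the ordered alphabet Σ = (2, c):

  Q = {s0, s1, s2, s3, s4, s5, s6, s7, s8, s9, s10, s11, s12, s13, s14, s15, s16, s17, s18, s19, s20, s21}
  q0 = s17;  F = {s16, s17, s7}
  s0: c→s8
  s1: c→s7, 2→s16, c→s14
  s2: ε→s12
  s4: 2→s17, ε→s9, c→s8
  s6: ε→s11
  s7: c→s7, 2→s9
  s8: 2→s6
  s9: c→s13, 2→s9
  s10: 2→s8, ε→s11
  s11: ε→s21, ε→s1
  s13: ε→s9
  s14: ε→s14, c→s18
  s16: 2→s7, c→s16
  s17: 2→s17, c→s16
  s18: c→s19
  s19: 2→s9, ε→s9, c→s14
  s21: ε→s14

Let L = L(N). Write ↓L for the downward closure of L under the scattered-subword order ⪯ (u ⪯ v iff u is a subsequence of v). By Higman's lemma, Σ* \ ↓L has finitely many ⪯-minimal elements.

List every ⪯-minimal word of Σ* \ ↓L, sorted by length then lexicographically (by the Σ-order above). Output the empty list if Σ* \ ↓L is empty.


|Q|=22, |F|=3, |δ|=30 (10 ε).
min D↑ (4 st, q0=0, F={3}): 0:2→0,c→1 1:2→2,c→1 2:2→3,c→2 3:2→3,c→3 [Hopcroft].
'c22': run [5, 4, 3, 2] end={s13,s9} rej; 3/3 deletions ∈↓L.
1 minimals (antichain).

Antichain: [c22].


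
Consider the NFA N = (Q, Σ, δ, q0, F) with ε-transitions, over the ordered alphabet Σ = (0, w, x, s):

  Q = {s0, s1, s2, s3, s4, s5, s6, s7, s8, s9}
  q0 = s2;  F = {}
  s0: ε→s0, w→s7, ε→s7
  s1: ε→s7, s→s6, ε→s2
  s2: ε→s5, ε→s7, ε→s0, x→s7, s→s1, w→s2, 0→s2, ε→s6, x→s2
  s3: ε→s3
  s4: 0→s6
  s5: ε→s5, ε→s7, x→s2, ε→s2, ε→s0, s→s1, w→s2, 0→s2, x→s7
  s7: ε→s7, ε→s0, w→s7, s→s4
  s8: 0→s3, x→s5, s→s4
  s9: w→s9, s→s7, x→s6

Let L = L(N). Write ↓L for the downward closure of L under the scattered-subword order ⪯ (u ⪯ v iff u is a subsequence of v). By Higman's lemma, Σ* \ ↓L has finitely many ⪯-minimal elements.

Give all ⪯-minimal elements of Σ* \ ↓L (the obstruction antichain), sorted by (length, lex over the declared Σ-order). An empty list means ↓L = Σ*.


A = [ε].

|Q|=10, |F|=0, |δ|=36 (15 ε).
min D↑ (1 st, q0=0, F={0}): 0:0→0,w→0,x→0,s→0 [Hopcroft].
ε ∈ L(D↑) — L = ∅.


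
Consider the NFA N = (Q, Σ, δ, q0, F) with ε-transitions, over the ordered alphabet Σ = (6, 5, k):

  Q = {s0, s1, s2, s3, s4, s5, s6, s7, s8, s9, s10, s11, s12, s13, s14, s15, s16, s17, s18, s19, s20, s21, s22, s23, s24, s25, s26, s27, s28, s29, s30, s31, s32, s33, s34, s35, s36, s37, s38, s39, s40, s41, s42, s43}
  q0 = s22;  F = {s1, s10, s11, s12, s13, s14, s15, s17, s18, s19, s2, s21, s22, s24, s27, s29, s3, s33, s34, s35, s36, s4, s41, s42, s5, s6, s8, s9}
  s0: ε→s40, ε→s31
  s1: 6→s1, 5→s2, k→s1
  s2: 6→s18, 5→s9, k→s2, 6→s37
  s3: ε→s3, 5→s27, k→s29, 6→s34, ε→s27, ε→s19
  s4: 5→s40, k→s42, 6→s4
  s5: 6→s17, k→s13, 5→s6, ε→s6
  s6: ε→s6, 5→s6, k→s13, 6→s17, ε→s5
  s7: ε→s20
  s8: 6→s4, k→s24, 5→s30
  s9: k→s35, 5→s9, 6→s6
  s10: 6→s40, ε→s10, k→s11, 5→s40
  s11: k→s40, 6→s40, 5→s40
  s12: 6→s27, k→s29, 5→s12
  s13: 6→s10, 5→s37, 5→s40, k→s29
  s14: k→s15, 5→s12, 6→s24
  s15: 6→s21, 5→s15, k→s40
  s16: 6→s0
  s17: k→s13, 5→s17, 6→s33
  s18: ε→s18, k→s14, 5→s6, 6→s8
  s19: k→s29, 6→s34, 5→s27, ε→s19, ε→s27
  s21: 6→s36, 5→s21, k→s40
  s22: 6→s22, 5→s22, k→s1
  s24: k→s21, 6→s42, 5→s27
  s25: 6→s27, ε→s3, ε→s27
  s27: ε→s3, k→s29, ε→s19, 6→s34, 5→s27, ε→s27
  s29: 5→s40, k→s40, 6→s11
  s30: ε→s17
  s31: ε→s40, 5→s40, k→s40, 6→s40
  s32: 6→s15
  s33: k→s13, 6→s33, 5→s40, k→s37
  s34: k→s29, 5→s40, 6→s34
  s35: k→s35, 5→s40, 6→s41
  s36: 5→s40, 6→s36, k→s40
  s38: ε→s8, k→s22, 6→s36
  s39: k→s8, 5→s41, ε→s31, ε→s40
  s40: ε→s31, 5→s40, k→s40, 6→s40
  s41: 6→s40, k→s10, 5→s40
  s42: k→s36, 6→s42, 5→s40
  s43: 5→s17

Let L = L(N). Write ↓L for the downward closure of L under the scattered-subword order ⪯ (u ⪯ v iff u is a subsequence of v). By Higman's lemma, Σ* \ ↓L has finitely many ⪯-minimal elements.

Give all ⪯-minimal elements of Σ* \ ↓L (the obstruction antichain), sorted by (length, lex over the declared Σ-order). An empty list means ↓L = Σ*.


|Q|=44, |F|=28, |δ|=125 (24 ε).
min D↑ (26 st, q0=0, F={16}): 0:6→0,5→0,k→1 1:6→1,5→2,k→1 2:6→3,5→4,k→2 3:6→5,5→6,k→7 4:6→6,5→4,k→8 5:6→9,5→10,k→11 6:6→10,5→6,k→12 7:6→11,5→13,k→14 8:6→15,5→16,k→8 9:6→9,5→16,k→17 10:6→18,5→10,k→12 11:6→17,5→19,k→20 12:6→21,5→16,k→22 13:6→19,5→13,k→22 14:6→20,5→14,k→16 15:6→16,5→16,k→21 16:6→16,5→16,k→16 17:6→17,5→16,k→23 18:6→18,5→16,k→12 19:6→24,5→19,k→22 20:6→23,5→20,k→16 21:6→16,5→16,k→25 22:6→25,5→16,k→16 23:6→23,5→16,k→16 24:6→24,5→16,k→22 25:6→16,5→16,k→16 (ε-aug+det+¬).
'k55k5': N↓-sim [32, 31, 30, 23, 9, 3] end={s31,s37,s40} rej; 5/5 single-dels accept.
'k56665': run [32, 31, 30, 27, 20, 12, 3] end={s31,s37,s40} rej; 6/6 deletions ∈↓L.
'k56kkk': run [32, 31, 30, 27, 18, 7, 2] end={s31,s40} — reject; 6/6 single-dels accept.
'k55k66': |S_i|=[32, 31, 30, 23, 9, 5, 2] end={s31,s40} ∉↓L; 6/6 deletions ∈↓L.
4 minimals (antichain).

A = [k55k5, k56665, k56kkk, k55k66].


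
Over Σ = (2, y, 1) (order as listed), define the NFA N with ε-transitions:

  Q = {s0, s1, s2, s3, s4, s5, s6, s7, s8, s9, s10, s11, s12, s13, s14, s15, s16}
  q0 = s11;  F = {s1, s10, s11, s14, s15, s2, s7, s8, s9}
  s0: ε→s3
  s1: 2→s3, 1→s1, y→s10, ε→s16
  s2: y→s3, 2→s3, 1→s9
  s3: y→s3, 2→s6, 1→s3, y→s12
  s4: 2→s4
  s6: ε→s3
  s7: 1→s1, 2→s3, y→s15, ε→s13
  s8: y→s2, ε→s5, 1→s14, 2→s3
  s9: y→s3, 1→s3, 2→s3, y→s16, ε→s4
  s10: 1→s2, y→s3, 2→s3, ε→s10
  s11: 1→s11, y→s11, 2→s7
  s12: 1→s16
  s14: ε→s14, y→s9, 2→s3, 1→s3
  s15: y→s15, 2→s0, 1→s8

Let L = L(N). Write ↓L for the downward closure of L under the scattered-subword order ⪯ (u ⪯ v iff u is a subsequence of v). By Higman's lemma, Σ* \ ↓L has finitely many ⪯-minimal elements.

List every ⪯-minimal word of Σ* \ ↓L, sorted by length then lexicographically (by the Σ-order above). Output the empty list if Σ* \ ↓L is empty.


|Q|=17, |F|=9, |δ|=42 (8 ε).
min D↑ (10 st, q0=0, F={2}): 0:2→1,y→0,1→0 1:2→2,y→3,1→4 2:2→2,y→2,1→2 3:2→2,y→3,1→5 4:2→2,y→6,1→4 5:2→2,y→7,1→8 6:2→2,y→2,1→7 7:2→2,y→2,1→9 8:2→2,y→9,1→2 9:2→2,y→2,1→2 (ε-aug+det+¬).
'22': |S_i|=[17, 16, 6] end={s0,s12,s16,s3,s4,s6} rej; 2/2 single-dels accept.
'21yy': N↓-sim [17, 16, 12, 8, 4] end={s12,s16,s3,s6} ∉↓L; 4/4 deletions ∈↓L.
'2y111': N↓-sim [17, 16, 13, 10, 7, 4] end={s12,s16,s3,s6} — reject; 5/5 del acc.
3 words, ⪯-incomp.

min(Σ*\↓L) = [22, 21yy, 2y111].


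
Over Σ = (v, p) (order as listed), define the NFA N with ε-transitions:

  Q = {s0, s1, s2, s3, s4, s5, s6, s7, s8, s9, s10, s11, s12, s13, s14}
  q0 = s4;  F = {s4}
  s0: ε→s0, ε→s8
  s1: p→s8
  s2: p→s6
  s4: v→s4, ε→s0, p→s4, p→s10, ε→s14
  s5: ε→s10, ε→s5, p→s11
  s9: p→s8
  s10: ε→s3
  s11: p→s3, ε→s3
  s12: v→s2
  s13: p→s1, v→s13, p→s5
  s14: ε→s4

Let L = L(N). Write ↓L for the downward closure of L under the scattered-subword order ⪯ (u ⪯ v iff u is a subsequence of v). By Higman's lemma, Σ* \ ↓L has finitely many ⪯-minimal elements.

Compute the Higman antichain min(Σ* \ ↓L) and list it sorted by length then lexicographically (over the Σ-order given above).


Antichain: [].

|Q|=15, |F|=1, |δ|=21 (9 ε).
min D↑ (1 st, q0=0, F={}): 0:v→0,p→0 (ε-aug+det+¬).
L(D↑) = ∅ ⇒ ↓L = Σ*.


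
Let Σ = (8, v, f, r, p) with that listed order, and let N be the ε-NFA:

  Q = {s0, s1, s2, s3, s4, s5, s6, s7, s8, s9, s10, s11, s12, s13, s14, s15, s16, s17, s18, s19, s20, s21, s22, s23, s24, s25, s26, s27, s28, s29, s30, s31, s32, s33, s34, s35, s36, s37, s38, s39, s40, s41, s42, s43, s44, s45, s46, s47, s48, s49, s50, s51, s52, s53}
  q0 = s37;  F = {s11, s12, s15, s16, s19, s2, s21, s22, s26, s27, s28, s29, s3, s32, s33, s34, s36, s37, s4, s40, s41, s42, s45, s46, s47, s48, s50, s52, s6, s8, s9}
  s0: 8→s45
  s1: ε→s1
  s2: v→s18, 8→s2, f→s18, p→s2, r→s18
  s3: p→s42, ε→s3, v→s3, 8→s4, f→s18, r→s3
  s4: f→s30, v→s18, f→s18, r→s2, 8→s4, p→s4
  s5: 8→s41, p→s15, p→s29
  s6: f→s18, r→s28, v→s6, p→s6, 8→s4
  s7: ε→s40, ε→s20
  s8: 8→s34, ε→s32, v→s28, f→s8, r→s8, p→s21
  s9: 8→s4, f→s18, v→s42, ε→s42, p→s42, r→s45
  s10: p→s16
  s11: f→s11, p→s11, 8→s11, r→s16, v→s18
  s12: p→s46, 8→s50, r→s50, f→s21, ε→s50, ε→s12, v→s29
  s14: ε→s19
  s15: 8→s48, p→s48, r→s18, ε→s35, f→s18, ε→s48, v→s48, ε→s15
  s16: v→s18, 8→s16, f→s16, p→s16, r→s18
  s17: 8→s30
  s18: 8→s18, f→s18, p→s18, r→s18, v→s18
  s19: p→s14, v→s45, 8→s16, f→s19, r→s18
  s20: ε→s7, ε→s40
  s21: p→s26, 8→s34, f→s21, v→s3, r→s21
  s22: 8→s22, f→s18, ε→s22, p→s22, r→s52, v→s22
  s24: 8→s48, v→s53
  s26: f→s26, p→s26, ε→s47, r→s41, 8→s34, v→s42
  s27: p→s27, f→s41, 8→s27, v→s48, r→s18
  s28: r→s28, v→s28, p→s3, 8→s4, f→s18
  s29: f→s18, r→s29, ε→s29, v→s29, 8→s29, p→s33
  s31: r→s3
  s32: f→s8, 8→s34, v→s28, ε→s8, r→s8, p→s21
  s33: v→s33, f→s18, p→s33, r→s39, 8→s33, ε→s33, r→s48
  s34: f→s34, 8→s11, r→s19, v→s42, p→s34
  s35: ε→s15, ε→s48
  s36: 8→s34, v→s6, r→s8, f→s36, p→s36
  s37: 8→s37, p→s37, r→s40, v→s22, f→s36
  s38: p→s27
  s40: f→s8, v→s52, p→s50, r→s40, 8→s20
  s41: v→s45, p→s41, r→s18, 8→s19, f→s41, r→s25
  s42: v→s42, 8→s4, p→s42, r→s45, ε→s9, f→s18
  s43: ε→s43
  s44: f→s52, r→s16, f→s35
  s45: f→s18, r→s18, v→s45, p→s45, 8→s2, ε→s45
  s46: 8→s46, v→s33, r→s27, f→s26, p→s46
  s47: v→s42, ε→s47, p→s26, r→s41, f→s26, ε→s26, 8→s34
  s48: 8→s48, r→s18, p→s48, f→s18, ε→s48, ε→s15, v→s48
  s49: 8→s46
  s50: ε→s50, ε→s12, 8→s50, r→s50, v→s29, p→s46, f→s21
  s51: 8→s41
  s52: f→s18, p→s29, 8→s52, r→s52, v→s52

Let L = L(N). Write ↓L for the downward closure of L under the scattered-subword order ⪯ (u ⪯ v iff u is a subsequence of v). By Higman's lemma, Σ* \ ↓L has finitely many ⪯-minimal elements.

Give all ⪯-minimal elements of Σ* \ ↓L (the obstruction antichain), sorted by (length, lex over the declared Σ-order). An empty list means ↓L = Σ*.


A = [vf, f88v, f8rr, fv8v, rpprr].

|Q|=54, |F|=31, |δ|=208 (30 ε).
min D↑ (27 st, q0=0, F={4}): 0:8→0,v→1,f→2,r→3,p→0 1:8→1,v→1,f→4,r→5,p→1 2:8→6,v→7,f→2,r→8,p→2 3:8→3,v→5,f→8,r→3,p→9 4:8→4,v→4,f→4,r→4,p→4 5:8→5,v→5,f→4,r→5,p→10 6:8→11,v→12,f→6,r→13,p→6 7:8→14,v→7,f→4,r→15,p→7 8:8→6,v→15,f→8,r→8,p→16 9:8→9,v→10,f→16,r→9,p→17 10:8→10,v→10,f→4,r→10,p→18 11:8→11,v→4,f→11,r→19,p→11 12:8→14,v→12,f→4,r→20,p→12 13:8→19,v→20,f→13,r→4,p→13 14:8→14,v→4,f→4,r→21,p→14 15:8→14,v→15,f→4,r→15,p→22 16:8→6,v→22,f→16,r→16,p→23 17:8→17,v→18,f→23,r→24,p→17 18:8→18,v→18,f→4,r→25,p→18 19:8→19,v→4,f→19,r→4,p→19 20:8→21,v→20,f→4,r→4,p→20 21:8→21,v→4,f→4,r→4,p→21 22:8→14,v→22,f→4,r→22,p→12 23:8→6,v→12,f→23,r→26,p→23 24:8→24,v→25,f→26,r→4,p→24 25:8→25,v→25,f→4,r→4,p→25 26:8→13,v→20,f→26,r→4,p→26 (ε-aug+det+¬).
'vf': |S_i|=[39, 18, 2] end={s18,s30} rej; 2/2 single-dels accept.
'f88v': |S_i|=[39, 23, 12, 6, 1] end={s18} rej; 4/4 single-dels accept.
'f8rr': run [39, 23, 12, 6, 1] end={s18} rej; 4/4 deletions ∈↓L.
'fv8v': run [39, 23, 10, 4, 1] end={s18} rej; 4/4 single-dels accept.
'rpprr': N↓-sim [39, 35, 28, 23, 13, 2] end={s18,s25} ∉↓L; 5/5 del acc.
5 minimals (antichain).


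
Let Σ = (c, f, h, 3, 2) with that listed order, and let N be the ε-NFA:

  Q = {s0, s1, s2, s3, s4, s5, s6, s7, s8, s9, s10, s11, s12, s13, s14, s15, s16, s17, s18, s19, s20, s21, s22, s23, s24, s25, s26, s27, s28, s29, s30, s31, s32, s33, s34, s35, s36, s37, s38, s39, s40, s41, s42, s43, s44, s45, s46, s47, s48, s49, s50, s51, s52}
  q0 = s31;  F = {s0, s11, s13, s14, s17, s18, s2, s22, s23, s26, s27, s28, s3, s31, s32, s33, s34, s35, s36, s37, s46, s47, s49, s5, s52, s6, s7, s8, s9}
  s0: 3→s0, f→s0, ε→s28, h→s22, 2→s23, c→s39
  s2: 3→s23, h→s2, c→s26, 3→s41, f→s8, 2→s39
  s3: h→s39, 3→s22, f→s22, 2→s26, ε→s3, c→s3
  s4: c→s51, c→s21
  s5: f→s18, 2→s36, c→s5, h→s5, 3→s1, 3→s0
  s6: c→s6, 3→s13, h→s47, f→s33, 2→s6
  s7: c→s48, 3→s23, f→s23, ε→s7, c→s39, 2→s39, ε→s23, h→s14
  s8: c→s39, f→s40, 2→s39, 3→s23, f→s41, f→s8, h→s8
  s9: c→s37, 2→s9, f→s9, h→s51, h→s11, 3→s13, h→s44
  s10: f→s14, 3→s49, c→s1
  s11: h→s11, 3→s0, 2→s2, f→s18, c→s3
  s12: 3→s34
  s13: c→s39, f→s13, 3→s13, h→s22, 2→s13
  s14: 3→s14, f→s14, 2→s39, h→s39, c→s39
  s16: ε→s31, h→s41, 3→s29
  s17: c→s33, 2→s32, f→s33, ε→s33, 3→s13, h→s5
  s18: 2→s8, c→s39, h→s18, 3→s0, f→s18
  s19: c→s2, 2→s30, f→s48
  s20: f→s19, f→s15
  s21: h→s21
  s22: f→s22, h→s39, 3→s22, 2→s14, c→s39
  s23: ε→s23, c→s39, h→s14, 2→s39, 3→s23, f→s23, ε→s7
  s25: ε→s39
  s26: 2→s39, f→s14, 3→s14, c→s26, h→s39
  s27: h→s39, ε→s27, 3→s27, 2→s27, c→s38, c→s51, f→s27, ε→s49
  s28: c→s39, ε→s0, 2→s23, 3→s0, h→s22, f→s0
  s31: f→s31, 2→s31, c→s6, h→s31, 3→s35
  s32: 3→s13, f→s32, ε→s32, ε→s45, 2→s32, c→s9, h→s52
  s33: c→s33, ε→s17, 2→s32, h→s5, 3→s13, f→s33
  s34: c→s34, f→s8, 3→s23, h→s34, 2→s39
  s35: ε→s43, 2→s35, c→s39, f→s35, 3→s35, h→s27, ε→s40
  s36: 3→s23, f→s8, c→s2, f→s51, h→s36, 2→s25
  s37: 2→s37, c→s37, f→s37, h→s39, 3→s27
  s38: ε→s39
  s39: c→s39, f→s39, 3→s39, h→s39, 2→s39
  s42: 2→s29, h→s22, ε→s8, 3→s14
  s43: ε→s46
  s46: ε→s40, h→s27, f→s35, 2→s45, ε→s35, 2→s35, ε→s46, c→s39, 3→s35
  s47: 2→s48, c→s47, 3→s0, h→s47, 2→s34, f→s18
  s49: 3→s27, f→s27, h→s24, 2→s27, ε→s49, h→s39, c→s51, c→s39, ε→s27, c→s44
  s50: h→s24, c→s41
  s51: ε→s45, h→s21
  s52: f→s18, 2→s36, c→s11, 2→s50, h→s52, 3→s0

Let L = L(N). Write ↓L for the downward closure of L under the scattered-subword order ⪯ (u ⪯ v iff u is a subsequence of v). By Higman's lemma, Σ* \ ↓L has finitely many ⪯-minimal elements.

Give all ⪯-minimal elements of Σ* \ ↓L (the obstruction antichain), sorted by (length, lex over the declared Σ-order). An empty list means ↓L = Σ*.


Antichain: [3c, 3hh, chfc, ch22, cf2cch].

|Q|=53, |F|=29, |δ|=211 (26 ε).
min D↑ (25 st, q0=0, F={6}): 0:c→1,f→0,h→0,3→2,2→0 1:c→1,f→3,h→4,3→5,2→1 2:c→6,f→2,h→7,3→2,2→2 3:c→3,f→3,h→8,3→5,2→9 4:c→4,f→10,h→4,3→11,2→12 5:c→6,f→5,h→13,3→5,2→5 6:c→6,f→6,h→6,3→6,2→6 7:c→6,f→7,h→6,3→7,2→7 8:c→8,f→10,h→8,3→11,2→14 9:c→15,f→9,h→16,3→5,2→9 10:c→6,f→10,h→10,3→11,2→17 11:c→6,f→11,h→13,3→11,2→18 12:c→12,f→17,h→12,3→18,2→6 13:c→6,f→13,h→6,3→13,2→19 14:c→20,f→17,h→14,3→18,2→6 15:c→21,f→15,h→22,3→5,2→15 16:c→22,f→10,h→16,3→11,2→14 17:c→6,f→17,h→17,3→18,2→6 18:c→6,f→18,h→19,3→18,2→6 19:c→6,f→19,h→6,3→19,2→6 20:c→23,f→17,h→20,3→18,2→6 21:c→21,f→21,h→6,3→7,2→21 22:c→24,f→10,h→22,3→11,2→20 23:c→23,f→19,h→6,3→19,2→6 24:c→24,f→13,h→6,3→13,2→23 [Hopcroft].
'3c': run [43, 23, 7] end={s21,s38,s39,s44,s45,s48,s51} — reject; 2/2 deletions ∈↓L.
'3hh': run [43, 23, 11, 3] end={s21,s24,s39} rej; 3/3 deletions ∈↓L.
'chfc': N↓-sim [43, 39, 29, 15, 2] end={s39,s48} — reject; 4/4 single-dels accept.
'ch22': run [43, 39, 29, 18, 2] end={s25,s39} ∉↓L; 4/4 deletions ∈↓L.
'cf2cch': N↓-sim [43, 39, 36, 32, 27, 15, 3] end={s21,s24,s39} — reject; 6/6 del acc.
5 obstructions.


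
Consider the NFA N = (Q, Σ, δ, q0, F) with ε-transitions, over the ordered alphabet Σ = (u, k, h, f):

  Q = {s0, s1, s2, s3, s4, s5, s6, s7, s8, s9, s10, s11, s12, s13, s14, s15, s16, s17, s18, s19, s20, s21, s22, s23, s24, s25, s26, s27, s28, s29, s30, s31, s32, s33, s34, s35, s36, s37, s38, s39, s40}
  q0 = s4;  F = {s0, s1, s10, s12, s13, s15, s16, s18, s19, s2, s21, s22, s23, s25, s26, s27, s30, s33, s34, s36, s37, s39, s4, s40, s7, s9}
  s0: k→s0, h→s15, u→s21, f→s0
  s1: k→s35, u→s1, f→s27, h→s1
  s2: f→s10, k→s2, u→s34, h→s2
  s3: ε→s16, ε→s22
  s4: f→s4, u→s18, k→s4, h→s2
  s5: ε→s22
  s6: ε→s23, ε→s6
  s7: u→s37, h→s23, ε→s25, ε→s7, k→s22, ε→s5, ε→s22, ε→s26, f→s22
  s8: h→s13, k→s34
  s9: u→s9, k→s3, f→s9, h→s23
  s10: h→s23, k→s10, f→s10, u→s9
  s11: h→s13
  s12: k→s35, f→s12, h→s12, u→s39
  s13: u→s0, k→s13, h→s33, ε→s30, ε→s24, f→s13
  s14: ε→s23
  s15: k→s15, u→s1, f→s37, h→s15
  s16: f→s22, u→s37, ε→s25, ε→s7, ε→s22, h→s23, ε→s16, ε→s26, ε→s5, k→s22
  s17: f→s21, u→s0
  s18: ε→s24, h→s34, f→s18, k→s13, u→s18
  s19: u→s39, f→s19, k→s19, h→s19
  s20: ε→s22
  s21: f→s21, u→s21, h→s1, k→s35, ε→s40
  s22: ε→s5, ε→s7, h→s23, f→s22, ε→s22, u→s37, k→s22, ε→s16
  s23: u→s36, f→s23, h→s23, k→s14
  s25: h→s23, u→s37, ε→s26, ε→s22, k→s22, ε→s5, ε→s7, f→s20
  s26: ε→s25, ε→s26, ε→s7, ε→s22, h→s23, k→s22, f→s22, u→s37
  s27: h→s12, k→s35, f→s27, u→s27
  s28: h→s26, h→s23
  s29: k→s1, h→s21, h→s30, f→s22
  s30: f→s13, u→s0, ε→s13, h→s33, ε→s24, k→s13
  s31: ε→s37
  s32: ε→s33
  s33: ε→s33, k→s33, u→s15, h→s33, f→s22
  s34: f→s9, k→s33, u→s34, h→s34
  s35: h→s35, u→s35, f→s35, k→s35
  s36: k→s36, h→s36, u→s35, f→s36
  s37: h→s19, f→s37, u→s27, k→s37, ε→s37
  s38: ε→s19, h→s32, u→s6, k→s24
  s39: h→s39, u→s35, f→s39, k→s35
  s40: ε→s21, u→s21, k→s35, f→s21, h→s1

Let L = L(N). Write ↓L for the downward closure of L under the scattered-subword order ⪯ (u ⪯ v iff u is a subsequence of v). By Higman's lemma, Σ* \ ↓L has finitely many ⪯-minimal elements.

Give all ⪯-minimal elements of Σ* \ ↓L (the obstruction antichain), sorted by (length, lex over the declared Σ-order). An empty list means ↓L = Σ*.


|Q|=41, |F|=26, |δ|=164 (42 ε).
min D↑ (21 st, q0=0, F={14}): 0:u→1,k→0,h→2,f→0 1:u→1,k→3,h→4,f→1 2:u→4,k→2,h→2,f→5 3:u→6,k→3,h→7,f→3 4:u→4,k→7,h→4,f→8 5:u→8,k→5,h→9,f→5 6:u→10,k→6,h→11,f→6 7:u→11,k→7,h→7,f→12 8:u→8,k→12,h→9,f→8 9:u→13,k→9,h→9,f→9 10:u→10,k→14,h→15,f→10 11:u→15,k→11,h→11,f→16 12:u→16,k→12,h→9,f→12 13:u→14,k→13,h→13,f→13 14:u→14,k→14,h→14,f→14 15:u→15,k→14,h→15,f→17 16:u→17,k→16,h→18,f→16 17:u→17,k→14,h→19,f→17 18:u→20,k→18,h→18,f→18 19:u→20,k→14,h→19,f→19 20:u→14,k→14,h→20,f→20 (ε-aug+det+¬).
'ukuuk': N↓-sim [32, 29, 26, 12, 7, 1] end={s35} — reject; 5/5 deletions ∈↓L.
'hfhuu': |S_i|=[32, 24, 19, 7, 3, 1] end={s35} ∉↓L; 5/5 deletions ∈↓L.
2 words, ⪯-incomp.

A = [ukuuk, hfhuu].


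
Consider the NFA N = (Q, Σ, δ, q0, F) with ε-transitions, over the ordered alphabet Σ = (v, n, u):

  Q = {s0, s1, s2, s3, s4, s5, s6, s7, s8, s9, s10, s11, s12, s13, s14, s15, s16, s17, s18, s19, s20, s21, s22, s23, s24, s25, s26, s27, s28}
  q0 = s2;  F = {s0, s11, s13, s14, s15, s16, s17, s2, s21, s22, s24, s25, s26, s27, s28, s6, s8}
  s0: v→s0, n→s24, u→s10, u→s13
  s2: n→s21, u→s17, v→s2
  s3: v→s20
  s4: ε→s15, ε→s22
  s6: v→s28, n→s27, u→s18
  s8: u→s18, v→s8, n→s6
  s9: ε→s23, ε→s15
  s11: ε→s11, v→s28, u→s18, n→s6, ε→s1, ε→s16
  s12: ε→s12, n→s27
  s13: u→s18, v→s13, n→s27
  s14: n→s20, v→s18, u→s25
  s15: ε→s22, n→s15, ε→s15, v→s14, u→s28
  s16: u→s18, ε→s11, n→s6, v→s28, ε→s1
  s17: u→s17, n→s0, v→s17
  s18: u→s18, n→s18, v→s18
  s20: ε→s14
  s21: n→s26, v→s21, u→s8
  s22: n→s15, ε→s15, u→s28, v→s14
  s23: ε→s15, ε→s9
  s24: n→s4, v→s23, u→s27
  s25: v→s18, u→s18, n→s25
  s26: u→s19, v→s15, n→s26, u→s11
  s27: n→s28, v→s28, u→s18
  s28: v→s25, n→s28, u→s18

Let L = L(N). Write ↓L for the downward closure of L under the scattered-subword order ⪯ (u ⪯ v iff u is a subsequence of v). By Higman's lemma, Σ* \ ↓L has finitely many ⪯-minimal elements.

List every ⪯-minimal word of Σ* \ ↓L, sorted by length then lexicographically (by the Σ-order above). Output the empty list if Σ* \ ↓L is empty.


|Q|=29, |F|=17, |δ|=74 (16 ε).
min D↑ (16 st, q0=0, F={9}): 0:v→0,n→1,u→2 1:v→1,n→3,u→4 2:v→2,n→5,u→2 3:v→6,n→3,u→7 4:v→4,n→8,u→9 5:v→5,n→10,u→11 6:v→12,n→6,u→13 7:v→13,n→8,u→9 8:v→13,n→14,u→9 9:v→9,n→9,u→9 10:v→6,n→6,u→14 11:v→11,n→14,u→9 12:v→9,n→12,u→15 13:v→15,n→13,u→9 14:v→13,n→13,u→9 15:v→9,n→15,u→9 [Hopcroft].
'nuu': N↓-sim [25, 23, 12, 1] end={s18} — reject; 3/3 del acc.
'nnvvv': N↓-sim [25, 23, 18, 9, 4, 1] end={s18} rej; 5/5 single-dels accept.
'unnnvv': N↓-sim [25, 22, 16, 12, 8, 4, 1] end={s18} ∉↓L; 6/6 deletions ∈↓L.
3 obstructions.

A = [nuu, nnvvv, unnnvv].


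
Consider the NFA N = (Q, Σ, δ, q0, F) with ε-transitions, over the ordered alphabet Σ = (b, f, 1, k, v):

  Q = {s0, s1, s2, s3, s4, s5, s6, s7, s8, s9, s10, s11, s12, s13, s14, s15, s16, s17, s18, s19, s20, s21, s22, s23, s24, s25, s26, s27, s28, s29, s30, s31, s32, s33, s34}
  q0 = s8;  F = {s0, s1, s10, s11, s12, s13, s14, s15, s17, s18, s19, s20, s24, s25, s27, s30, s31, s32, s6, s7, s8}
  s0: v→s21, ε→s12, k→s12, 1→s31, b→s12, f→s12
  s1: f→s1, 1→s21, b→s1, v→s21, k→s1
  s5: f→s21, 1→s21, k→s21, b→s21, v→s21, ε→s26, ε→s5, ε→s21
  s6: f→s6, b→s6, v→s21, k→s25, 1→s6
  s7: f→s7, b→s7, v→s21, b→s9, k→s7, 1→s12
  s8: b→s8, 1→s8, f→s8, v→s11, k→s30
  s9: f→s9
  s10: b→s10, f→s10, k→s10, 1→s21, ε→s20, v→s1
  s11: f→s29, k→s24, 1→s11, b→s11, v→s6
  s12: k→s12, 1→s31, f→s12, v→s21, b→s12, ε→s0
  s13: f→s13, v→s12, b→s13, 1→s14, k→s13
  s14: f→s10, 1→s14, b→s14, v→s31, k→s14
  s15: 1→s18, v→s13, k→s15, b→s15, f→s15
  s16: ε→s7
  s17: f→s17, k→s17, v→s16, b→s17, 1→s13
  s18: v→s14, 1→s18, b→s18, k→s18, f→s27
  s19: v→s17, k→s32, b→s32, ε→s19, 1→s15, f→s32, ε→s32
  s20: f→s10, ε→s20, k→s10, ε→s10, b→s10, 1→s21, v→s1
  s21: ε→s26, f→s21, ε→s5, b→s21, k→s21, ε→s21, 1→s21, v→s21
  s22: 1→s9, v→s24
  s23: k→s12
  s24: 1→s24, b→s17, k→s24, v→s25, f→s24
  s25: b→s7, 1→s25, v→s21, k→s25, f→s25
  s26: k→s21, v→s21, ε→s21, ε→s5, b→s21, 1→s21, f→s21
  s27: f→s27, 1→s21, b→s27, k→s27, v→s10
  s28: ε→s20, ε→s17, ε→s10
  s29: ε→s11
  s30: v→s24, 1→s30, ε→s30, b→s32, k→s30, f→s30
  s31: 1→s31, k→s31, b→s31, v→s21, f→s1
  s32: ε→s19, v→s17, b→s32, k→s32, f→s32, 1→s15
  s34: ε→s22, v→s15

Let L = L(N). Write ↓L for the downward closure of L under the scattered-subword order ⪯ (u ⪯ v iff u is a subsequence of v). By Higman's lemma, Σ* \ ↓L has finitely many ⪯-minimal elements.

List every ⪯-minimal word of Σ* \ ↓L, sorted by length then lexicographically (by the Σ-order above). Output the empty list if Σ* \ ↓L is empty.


A = [vvv, kb11f1].

|Q|=35, |F|=21, |δ|=149 (23 ε).
min D↑ (19 st, q0=0, F={9}): 0:b→0,f→0,1→0,k→1,v→2 1:b→3,f→1,1→1,k→1,v→4 2:b→2,f→2,1→2,k→4,v→5 3:b→3,f→3,1→6,k→3,v→7 4:b→7,f→4,1→4,k→4,v→8 5:b→5,f→5,1→5,k→8,v→9 6:b→6,f→6,1→10,k→6,v→11 7:b→7,f→7,1→11,k→7,v→12 8:b→12,f→8,1→8,k→8,v→9 9:b→9,f→9,1→9,k→9,v→9 10:b→10,f→13,1→10,k→10,v→14 11:b→11,f→11,1→14,k→11,v→15 12:b→12,f→12,1→15,k→12,v→9 13:b→13,f→13,1→9,k→13,v→16 14:b→14,f→16,1→14,k→14,v→17 15:b→15,f→15,1→17,k→15,v→9 16:b→16,f→16,1→9,k→16,v→18 17:b→17,f→18,1→17,k→17,v→9 18:b→18,f→18,1→9,k→18,v→9.
'vvv': |S_i|=[27, 20, 12, 3] end={s21,s26,s5} ∉↓L; 3/3 deletions ∈↓L.
'kb11f1': run [27, 23, 20, 14, 10, 7, 3] end={s21,s26,s5} rej; 6/6 del acc.
2 minimals (antichain).


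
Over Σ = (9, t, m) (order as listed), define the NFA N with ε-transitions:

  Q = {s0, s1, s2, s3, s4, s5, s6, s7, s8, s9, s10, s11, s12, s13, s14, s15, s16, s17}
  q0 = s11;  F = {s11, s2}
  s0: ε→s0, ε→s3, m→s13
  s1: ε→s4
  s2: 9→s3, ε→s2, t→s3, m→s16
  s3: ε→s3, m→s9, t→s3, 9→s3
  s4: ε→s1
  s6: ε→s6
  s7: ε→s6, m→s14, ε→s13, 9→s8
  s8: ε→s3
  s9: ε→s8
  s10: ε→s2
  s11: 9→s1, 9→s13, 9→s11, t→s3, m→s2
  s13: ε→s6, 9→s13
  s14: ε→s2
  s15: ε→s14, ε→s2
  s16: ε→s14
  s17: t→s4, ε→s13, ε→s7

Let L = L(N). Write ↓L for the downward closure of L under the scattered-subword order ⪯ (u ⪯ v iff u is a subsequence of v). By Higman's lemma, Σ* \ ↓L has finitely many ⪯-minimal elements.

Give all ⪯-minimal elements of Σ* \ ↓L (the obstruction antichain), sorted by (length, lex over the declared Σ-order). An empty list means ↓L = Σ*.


A = [t, m9].

|Q|=18, |F|=2, |δ|=35 (19 ε).
min D↑ (3 st, q0=0, F={1}): 0:9→0,t→1,m→2 1:9→1,t→1,m→1 2:9→1,t→1,m→2 (ε-aug+det+¬).
't': N↓-sim [11, 3] end={s3,s8,s9} ∉↓L; 1/1 del acc.
'm9': |S_i|=[11, 6, 3] end={s3,s8,s9} rej; 2/2 deletions ∈↓L.
2 words, ⪯-incomp.


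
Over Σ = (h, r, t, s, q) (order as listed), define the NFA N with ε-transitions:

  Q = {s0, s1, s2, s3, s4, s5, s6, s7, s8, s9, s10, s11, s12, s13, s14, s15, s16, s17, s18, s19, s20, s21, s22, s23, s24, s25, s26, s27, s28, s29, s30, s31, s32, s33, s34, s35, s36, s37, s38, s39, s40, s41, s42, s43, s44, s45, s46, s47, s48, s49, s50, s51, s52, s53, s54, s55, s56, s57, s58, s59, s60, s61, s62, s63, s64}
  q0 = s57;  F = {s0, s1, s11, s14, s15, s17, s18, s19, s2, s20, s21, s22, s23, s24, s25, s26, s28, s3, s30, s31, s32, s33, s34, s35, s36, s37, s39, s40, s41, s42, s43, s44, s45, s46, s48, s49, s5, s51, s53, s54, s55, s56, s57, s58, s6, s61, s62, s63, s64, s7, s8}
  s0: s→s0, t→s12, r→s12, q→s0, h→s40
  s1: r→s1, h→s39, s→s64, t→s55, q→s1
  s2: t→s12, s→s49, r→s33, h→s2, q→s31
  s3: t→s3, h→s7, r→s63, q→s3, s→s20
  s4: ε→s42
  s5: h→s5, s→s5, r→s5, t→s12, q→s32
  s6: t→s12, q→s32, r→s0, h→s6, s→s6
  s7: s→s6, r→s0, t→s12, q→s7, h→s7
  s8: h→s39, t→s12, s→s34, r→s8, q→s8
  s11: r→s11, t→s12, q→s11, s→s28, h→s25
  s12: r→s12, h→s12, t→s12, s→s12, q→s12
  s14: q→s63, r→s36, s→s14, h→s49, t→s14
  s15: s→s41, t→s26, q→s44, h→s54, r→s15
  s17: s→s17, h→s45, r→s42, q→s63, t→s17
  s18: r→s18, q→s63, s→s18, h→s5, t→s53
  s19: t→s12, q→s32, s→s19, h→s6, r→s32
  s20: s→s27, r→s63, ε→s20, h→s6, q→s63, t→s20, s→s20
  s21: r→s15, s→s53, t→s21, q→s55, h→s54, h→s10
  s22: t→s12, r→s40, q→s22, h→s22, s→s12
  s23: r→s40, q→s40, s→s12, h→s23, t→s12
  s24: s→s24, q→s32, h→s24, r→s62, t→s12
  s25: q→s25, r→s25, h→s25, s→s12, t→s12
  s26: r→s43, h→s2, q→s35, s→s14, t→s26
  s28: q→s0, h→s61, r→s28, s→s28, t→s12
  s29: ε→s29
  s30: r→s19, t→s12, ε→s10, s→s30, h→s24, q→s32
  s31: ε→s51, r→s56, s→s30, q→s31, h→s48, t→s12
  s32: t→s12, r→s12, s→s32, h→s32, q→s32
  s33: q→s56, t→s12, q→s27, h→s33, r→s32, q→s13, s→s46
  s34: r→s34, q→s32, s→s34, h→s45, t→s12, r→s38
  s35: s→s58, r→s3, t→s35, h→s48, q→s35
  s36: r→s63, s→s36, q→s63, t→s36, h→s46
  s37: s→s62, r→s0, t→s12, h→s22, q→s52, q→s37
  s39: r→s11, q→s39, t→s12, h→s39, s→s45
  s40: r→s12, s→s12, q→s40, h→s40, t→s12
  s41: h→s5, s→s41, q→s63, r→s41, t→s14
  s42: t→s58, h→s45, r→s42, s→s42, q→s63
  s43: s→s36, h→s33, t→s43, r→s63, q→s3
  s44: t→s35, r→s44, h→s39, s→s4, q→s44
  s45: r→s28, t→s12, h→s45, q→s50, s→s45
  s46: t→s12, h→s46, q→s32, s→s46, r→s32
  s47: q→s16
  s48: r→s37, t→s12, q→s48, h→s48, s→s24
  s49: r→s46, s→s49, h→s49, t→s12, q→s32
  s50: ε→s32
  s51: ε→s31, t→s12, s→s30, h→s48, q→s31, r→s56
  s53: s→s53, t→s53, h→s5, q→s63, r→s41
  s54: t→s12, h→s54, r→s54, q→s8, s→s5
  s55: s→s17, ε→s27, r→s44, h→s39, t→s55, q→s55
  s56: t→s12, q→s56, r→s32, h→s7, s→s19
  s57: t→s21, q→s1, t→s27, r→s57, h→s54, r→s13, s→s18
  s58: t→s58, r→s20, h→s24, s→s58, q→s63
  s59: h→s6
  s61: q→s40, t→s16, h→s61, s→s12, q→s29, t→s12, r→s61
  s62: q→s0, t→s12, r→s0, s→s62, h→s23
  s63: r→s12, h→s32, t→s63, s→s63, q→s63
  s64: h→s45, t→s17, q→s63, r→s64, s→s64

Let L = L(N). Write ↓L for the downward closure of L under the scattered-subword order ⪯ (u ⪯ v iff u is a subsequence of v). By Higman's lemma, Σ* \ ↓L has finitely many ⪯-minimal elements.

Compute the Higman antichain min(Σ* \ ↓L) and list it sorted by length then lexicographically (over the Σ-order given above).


Antichain: [ht, sqr, qhrhs, trtrrr].

|Q|=65, |F|=51, |δ|=280 (8 ε).
min D↑ (51 st, q0=0, F={5}): 0:h→1,r→0,t→2,s→3,q→4 1:h→1,r→1,t→5,s→6,q→7 2:h→1,r→8,t→2,s→9,q→10 3:h→6,r→3,t→9,s→3,q→11 4:h→12,r→4,t→10,s→13,q→4 5:h→5,r→5,t→5,s→5,q→5 6:h→6,r→6,t→5,s→6,q→14 7:h→12,r→7,t→5,s→15,q→7 8:h→1,r→8,t→16,s→17,q→18 9:h→6,r→17,t→9,s→9,q→11 10:h→12,r→18,t→10,s→19,q→10 11:h→14,r→5,t→11,s→11,q→11 12:h→12,r→20,t→5,s→21,q→12 13:h→21,r→13,t→19,s→13,q→11 14:h→14,r→5,t→5,s→14,q→14 15:h→21,r→15,t→5,s→15,q→14 16:h→22,r→23,t→16,s→24,q→25 17:h→6,r→17,t→24,s→17,q→11 18:h→12,r→18,t→25,s→26,q→18 19:h→21,r→26,t→19,s→19,q→11 20:h→27,r→20,t→5,s→28,q→20 21:h→21,r→28,t→5,s→21,q→14 22:h→22,r→29,t→5,s→30,q→31 23:h→29,r→11,t→23,s→32,q→33 24:h→30,r→32,t→24,s→24,q→11 25:h→34,r→33,t→25,s→35,q→25 26:h→21,r→26,t→35,s→26,q→11 27:h→27,r→27,t→5,s→5,q→27 28:h→36,r→28,t→5,s→28,q→37 29:h→29,r→14,t→5,s→38,q→39 30:h→30,r→38,t→5,s→30,q→14 31:h→34,r→39,t→5,s→40,q→31 32:h→38,r→11,t→32,s→32,q→11 33:h→41,r→11,t→33,s→42,q→33 34:h→34,r→43,t→5,s→44,q→34 35:h→44,r→42,t→35,s→35,q→11 36:h→36,r→36,t→5,s→5,q→45 37:h→45,r→5,t→5,s→37,q→37 38:h→38,r→14,t→5,s→38,q→14 39:h→41,r→14,t→5,s→46,q→39 40:h→44,r→46,t→5,s→40,q→14 41:h→41,r→37,t→5,s→47,q→41 42:h→47,r→11,t→42,s→42,q→11 43:h→48,r→37,t→5,s→49,q→43 44:h→44,r→49,t→5,s→44,q→14 45:h→45,r→5,t→5,s→5,q→45 46:h→47,r→14,t→5,s→46,q→14 47:h→47,r→37,t→5,s→47,q→14 48:h→48,r→45,t→5,s→5,q→48 49:h→50,r→37,t→5,s→49,q→37 50:h→50,r→45,t→5,s→5,q→45.
'ht': |S_i|=[61, 39, 2] end={s12,s16} — reject; 2/2 deletions ∈↓L.
'sqr': N↓-sim [61, 35, 7, 1] end={s12} — reject; 3/3 del acc.
'qhrhs': N↓-sim [61, 45, 22, 14, 8, 1] end={s12} — reject; 5/5 del acc.
'trtrrr': |S_i|=[61, 57, 53, 35, 22, 5, 1] end={s12} rej; 6/6 del acc.
4 obstructions.


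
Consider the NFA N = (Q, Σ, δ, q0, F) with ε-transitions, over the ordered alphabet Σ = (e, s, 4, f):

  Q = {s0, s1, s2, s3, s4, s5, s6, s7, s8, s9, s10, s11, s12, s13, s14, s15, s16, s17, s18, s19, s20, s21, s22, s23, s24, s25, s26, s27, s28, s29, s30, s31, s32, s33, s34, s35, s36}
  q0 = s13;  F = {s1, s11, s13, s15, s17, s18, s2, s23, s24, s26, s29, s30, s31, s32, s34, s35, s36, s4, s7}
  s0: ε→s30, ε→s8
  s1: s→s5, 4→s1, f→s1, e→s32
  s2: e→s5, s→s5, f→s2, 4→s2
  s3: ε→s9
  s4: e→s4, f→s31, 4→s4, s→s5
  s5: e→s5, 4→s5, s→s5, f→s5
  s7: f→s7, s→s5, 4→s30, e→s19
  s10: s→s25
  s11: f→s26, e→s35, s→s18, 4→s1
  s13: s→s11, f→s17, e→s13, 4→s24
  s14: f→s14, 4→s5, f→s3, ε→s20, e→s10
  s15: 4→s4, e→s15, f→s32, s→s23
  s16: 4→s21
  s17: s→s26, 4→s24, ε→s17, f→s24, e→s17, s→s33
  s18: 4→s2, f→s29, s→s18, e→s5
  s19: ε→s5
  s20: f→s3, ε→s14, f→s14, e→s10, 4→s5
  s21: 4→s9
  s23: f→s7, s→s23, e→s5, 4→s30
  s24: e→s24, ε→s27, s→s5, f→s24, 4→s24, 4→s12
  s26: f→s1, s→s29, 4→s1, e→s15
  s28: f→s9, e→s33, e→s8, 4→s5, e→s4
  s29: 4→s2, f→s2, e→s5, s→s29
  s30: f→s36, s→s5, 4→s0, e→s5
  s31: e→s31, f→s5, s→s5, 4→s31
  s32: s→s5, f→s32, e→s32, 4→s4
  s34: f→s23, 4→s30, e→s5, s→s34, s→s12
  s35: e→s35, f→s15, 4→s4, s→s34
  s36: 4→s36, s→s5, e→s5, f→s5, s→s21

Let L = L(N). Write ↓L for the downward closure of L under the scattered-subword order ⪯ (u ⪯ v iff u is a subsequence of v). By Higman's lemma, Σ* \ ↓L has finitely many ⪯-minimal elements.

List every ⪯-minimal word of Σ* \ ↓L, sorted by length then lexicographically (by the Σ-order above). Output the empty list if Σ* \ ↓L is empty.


|Q|=37, |F|=19, |δ|=108 (8 ε).
min D↑ (20 st, q0=0, F={8}): 0:e→0,s→1,4→2,f→3 1:e→4,s→5,4→6,f→7 2:e→2,s→8,4→2,f→2 3:e→3,s→7,4→2,f→2 4:e→4,s→9,4→10,f→11 5:e→8,s→5,4→12,f→13 6:e→14,s→8,4→6,f→6 7:e→11,s→13,4→6,f→6 8:e→8,s→8,4→8,f→8 9:e→8,s→9,4→15,f→16 10:e→10,s→8,4→10,f→17 11:e→11,s→16,4→10,f→14 12:e→8,s→8,4→12,f→12 13:e→8,s→13,4→12,f→12 14:e→14,s→8,4→10,f→14 15:e→8,s→8,4→15,f→18 16:e→8,s→16,4→15,f→19 17:e→17,s→8,4→17,f→8 18:e→8,s→8,4→18,f→8 19:e→8,s→8,4→15,f→19 [Hopcroft].
'4s': run [28, 15, 3] end={s21,s5,s9} ∉↓L; 2/2 deletions ∈↓L.
'sse': N↓-sim [28, 24, 15, 2] end={s19,s5} rej; 3/3 single-dels accept.
'ffs': N↓-sim [28, 23, 17, 3] end={s21,s5,s9} — reject; 3/3 single-dels accept.
'se4ff': N↓-sim [28, 24, 17, 9, 5, 1] end={s5} ∉↓L; 5/5 del acc.
4 words, ⪯-incomp.

A = [4s, sse, ffs, se4ff].


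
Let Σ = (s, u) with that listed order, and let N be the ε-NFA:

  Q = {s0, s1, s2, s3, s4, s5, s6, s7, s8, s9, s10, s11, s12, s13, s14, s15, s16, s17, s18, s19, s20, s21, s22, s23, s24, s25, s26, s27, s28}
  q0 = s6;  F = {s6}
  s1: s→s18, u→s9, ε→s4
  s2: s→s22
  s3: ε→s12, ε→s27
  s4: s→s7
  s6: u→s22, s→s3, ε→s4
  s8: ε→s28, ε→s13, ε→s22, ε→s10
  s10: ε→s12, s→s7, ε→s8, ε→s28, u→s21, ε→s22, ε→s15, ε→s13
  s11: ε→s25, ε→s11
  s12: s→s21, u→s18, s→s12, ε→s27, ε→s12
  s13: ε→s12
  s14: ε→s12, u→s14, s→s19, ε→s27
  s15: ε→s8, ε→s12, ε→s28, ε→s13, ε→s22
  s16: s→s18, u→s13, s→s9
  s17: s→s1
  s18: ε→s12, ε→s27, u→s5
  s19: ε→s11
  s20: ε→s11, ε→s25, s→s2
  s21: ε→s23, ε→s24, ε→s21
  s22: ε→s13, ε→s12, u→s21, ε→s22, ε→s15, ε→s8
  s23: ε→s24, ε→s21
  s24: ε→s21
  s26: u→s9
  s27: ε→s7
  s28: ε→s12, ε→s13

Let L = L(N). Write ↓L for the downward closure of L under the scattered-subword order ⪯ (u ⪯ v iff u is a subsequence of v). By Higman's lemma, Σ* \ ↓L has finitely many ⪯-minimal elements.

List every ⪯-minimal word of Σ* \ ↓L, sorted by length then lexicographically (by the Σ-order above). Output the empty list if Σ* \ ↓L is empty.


|Q|=29, |F|=1, |δ|=66 (45 ε).
min D↑ (2 st, q0=0, F={1}): 0:s→1,u→1 1:s→1,u→1 (ε-aug+det+¬).
's': |S_i|=[17, 9] end={s12,s18,s21,s23,s24,s27,s3,s5,s7} — reject; 1/1 deletions ∈↓L.
'u': run [17, 14] end={s10,s12,s13,s15,s18,s21,s22,s23,s24,s27,s28,s5,…} — reject; 1/1 single-dels accept.
2 words, ⪯-incomp.

A = [s, u].


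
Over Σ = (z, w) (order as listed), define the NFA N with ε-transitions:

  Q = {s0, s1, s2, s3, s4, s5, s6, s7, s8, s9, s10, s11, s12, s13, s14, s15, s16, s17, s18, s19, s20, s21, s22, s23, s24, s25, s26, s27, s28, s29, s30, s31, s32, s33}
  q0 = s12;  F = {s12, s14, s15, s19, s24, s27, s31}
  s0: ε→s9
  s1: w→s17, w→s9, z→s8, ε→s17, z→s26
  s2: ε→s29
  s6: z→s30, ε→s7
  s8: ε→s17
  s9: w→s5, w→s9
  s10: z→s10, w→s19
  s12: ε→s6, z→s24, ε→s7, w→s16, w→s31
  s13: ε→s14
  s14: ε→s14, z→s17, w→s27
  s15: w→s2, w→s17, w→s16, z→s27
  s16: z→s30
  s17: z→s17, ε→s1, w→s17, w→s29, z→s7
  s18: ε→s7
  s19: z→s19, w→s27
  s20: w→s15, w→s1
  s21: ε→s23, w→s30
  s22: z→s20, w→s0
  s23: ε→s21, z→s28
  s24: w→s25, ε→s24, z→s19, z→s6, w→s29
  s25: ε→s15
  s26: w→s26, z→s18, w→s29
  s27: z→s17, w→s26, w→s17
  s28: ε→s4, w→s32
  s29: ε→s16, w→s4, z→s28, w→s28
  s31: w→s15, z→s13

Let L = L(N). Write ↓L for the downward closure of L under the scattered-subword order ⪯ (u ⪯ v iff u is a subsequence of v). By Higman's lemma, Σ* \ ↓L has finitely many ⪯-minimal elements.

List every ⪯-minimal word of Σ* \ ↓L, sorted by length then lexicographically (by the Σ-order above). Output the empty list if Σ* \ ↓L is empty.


A = [zww, wzz, www, zzwz].

|Q|=34, |F|=7, |δ|=64 (17 ε).
min D↑ (8 st, q0=0, F={7}): 0:z→1,w→2 1:z→3,w→4 2:z→5,w→4 3:z→3,w→6 4:z→6,w→7 5:z→7,w→6 6:z→7,w→7 7:z→7,w→7.
'zww': N↓-sim [25, 23, 18, 15] end={s1,s16,s17,s18,s2,s26,s28,s29,s30,s32,s4,s5,…} ∉↓L; 3/3 single-dels accept.
'wzz': |S_i|=[25, 21, 17, 14] end={s1,s16,s17,s18,s26,s28,s29,s30,s32,s4,s5,s7,…} rej; 3/3 deletions ∈↓L.
'www': run [25, 21, 17, 15] end={s1,s16,s17,s18,s2,s26,s28,s29,s30,s32,s4,s5,…} ∉↓L; 3/3 deletions ∈↓L.
'zzwz': |S_i|=[25, 23, 17, 15, 14] end={s1,s16,s17,s18,s26,s28,s29,s30,s32,s4,s5,s7,…} ∉↓L; 4/4 del acc.
4 obstructions.
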